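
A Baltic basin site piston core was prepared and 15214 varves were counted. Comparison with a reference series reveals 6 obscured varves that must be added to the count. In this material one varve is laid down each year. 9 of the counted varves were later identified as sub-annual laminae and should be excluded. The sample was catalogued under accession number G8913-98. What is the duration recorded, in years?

15211 years

Correcting the raw count gives 15214 − 9 + 6 = 15211 true varves.
At one varve per year, that is 15211 years.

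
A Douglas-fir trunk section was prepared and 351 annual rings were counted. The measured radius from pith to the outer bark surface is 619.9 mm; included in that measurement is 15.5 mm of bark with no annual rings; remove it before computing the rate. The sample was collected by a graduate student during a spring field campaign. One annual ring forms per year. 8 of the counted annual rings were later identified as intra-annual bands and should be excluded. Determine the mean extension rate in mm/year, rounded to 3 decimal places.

1.762 mm/year

After corrections the count is 351 − 8 = 343 annual rings.
Removing the 15.5 mm offcut leaves 619.9 − 15.5 = 604.4 mm.
Mean rate = 604.4 mm / 343 years ≈ 1.762 mm/year.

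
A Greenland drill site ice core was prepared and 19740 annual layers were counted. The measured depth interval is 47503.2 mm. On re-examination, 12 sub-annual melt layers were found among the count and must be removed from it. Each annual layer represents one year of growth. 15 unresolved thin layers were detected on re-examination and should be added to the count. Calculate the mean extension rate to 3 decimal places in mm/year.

Correcting the raw count gives 19740 − 12 + 15 = 19743 true annual layers.
Mean rate = 47503.2 mm / 19743 years ≈ 2.406 mm/year.

2.406 mm/year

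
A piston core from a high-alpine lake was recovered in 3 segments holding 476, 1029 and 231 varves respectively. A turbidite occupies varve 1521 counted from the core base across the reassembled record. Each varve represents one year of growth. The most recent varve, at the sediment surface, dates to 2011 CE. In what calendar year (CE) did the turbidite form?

Total varves = 476 + 1029 + 231 = 1736.
The turbidite sits at varve 1521 from the core base, so 1736 − 1521 = 215 varves formed after it.
2011 − 215 = 1796 CE.

1796 CE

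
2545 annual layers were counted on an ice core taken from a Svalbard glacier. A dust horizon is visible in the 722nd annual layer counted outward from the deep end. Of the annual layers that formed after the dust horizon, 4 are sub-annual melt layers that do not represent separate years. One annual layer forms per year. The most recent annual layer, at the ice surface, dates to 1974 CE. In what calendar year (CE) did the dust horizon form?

The dust horizon sits at annual layer 722 from the deep end, so 2545 − 722 = 1823 annual layers formed after it.
1823 − 4 false = 1819 true annual layers after the dust horizon.
1974 − 1819 = 155 CE.

155 CE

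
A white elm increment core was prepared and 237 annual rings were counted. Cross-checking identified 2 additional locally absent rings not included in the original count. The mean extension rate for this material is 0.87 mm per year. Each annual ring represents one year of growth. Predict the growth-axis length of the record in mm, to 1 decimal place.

207.9 mm

True annual ring count = 237 + 2 = 239.
Predicted length = 0.87 mm/year × 239 years = 207.9 mm.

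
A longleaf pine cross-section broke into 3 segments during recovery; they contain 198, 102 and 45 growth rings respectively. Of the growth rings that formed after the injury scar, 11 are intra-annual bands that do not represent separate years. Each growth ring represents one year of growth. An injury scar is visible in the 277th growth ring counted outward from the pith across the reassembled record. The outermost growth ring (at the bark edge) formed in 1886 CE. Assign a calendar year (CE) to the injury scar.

1829 CE

Total growth rings = 198 + 102 + 45 = 345.
345 − 277 = 68 growth rings lie beyond the injury scar toward the bark edge.
Removing the 11 false growth rings leaves 68 − 11 = 57 true growth rings beyond the injury scar.
1886 − 57 = 1829 CE.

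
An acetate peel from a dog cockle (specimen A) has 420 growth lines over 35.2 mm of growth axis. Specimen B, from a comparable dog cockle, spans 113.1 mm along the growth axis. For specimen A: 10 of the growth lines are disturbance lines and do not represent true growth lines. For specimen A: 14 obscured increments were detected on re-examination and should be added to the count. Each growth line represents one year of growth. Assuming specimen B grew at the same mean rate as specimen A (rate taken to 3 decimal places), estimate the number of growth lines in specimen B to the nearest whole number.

Specimen A: after corrections the count is 420 − 10 + 14 = 424 growth lines.
A: 35.2 mm over 424 years gives 35.2 / 424 ≈ 0.083 mm/year.
Specimen B: 113.1 mm / 0.083 mm per year = 1362.65 years ≈ 1363 growth lines.

1363 growth lines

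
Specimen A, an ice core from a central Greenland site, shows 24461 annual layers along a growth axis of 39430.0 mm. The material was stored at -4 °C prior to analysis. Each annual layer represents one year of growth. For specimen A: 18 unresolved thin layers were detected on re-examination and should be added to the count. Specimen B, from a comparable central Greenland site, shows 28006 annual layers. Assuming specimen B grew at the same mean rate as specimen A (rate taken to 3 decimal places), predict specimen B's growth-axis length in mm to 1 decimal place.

Specimen A: correcting the raw count gives 24461 + 18 = 24479 true annual layers.
A: Extension rate ≈ 39430.0 / 24479 = 1.611 mm per year.
For B, 1.611 mm/year × 28006 years = 45117.7 mm.

45117.7 mm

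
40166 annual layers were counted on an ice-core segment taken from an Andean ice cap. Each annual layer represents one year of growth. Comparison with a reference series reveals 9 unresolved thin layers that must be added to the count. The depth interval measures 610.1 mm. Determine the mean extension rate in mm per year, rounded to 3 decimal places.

0.015 mm per year

After corrections the count is 40166 + 9 = 40175 annual layers.
Mean rate = 610.1 mm / 40175 years ≈ 0.015 mm per year.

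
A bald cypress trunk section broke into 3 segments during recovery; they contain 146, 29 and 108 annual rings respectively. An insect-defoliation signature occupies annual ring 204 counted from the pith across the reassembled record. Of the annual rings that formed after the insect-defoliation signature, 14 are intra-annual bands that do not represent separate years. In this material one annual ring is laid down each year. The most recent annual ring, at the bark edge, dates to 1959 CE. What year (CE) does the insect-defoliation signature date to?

1894 CE

Total annual rings = 146 + 29 + 108 = 283.
The insect-defoliation signature sits at annual ring 204 from the pith, so 283 − 204 = 79 annual rings formed after it.
Removing the 14 false annual rings leaves 79 − 14 = 65 true annual rings beyond the insect-defoliation signature.
Counting back 65 years from 1959 CE places the insect-defoliation signature in 1959 − 65 = 1894 CE.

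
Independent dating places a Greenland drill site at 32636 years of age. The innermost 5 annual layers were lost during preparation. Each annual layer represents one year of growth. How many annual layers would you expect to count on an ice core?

Expected annual layers over 32636 years: 32636.
Subtracting the 5 annual layers not captured gives 32636 − 5 = 32631 annual layers in the record.

32631 annual layers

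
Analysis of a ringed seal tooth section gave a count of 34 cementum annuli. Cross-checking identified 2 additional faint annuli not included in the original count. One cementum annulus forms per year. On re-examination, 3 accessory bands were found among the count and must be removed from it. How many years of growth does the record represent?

33 years

Correcting the raw count gives 34 − 3 + 2 = 33 true cementum annuli.
At one cementum annulus per year, that is 33 years.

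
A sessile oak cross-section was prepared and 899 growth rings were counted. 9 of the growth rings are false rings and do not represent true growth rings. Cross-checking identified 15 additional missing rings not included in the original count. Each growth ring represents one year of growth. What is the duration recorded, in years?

905 years

After corrections the count is 899 − 9 + 15 = 905 growth rings.
With a one-to-one growth ring periodicity this is 905 years.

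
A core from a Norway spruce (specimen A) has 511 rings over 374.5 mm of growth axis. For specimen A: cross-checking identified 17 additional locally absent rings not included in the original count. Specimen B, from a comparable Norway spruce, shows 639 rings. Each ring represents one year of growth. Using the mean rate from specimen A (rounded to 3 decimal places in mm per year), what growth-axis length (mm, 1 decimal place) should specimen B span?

Specimen A: true ring count = 511 + 17 = 528.
A: Extension rate ≈ 374.5 / 528 = 0.709 mm per year.
B's length ≈ 0.709 × 639 = 453.1 mm.

453.1 mm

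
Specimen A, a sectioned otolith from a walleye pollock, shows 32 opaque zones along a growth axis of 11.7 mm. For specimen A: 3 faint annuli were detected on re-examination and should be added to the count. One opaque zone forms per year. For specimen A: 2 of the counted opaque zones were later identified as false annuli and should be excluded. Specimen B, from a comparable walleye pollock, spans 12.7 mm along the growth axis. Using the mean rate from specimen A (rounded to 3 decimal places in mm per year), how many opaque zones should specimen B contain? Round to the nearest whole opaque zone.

Specimen A: true opaque zone count = 32 − 2 + 3 = 33.
A: Mean rate = 11.7 mm / 33 years ≈ 0.355 mm/yr.
For B, 12.7 / 0.355 = 35.77 years ≈ 36 opaque zones.

36 opaque zones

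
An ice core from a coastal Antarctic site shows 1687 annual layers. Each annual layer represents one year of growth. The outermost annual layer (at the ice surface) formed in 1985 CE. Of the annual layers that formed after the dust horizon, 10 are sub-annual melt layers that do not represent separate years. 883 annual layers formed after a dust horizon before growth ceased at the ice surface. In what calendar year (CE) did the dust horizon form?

1112 CE

883 annual layers formed after the dust horizon.
883 − 10 false = 873 true annual layers after the dust horizon.
1985 − 873 = 1112 CE.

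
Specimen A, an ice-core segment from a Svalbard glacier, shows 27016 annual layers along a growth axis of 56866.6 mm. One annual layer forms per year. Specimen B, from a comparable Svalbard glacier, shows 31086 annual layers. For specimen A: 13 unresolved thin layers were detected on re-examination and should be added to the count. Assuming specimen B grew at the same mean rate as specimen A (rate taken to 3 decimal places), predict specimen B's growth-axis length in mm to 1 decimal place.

Specimen A: true annual layer count = 27016 + 13 = 27029.
A: Mean rate = 56866.6 mm / 27029 years ≈ 2.104 mm per year.
Length of B = 2.104 × 31086 = 65404.9 mm.

65404.9 mm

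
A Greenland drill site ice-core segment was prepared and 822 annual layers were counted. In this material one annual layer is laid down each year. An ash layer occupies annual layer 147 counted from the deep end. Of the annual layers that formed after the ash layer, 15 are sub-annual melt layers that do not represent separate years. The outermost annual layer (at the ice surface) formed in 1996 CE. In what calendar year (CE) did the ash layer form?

1336 CE

Between annual layer 147 and the ice surface there are 822 − 147 = 675 annual layers.
675 − 15 false = 660 true annual layers after the ash layer.
Counting back 660 years from 1996 CE places the ash layer in 1996 − 660 = 1336 CE.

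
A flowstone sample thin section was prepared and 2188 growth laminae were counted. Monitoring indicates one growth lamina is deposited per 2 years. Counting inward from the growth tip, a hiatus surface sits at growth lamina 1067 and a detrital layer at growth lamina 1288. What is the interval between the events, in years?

The two markers are separated by 1288 − 1067 = 221 growth laminae.
221 growth laminae at 2 years each span 221 × 2 = 442 years.

442 yr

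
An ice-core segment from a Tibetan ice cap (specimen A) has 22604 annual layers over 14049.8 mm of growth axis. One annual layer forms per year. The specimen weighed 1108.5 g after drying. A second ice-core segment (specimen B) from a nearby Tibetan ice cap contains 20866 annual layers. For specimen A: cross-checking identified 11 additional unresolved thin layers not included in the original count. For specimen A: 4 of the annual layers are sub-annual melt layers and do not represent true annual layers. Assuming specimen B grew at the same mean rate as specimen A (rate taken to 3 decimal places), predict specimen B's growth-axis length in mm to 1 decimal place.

Specimen A: adjusted count: 22604 − 4 + 11 = 22611 annual layers.
A: 14049.8 mm over 22611 years gives 14049.8 / 22611 ≈ 0.621 mm/yr.
Length of B = 0.621 × 20866 = 12957.8 mm.

12957.8 mm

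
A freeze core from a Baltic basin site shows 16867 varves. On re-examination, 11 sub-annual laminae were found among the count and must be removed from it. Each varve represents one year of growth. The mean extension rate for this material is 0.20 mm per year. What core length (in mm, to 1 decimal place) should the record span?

3371.2 mm

Adjusted count: 16867 − 11 = 16856 varves.
Length ≈ 0.20 × 16856 = 3371.2 mm.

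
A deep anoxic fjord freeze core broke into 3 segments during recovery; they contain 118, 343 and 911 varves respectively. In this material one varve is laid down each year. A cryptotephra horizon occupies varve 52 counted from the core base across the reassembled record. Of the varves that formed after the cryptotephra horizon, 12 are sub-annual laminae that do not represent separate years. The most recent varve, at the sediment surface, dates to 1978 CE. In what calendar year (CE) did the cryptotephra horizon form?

670 CE

Total varves = 118 + 343 + 911 = 1372.
Between varve 52 and the sediment surface there are 1372 − 52 = 1320 varves.
Removing the 12 false varves leaves 1320 − 12 = 1308 true varves beyond the cryptotephra horizon.
1978 − 1308 = 670 CE.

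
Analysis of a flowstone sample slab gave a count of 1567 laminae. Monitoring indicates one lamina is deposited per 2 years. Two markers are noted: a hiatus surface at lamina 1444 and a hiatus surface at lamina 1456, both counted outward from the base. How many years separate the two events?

The two markers are separated by 1456 − 1444 = 12 laminae.
At 2 years per lamina, 12 × 2 = 24 years.

24 yr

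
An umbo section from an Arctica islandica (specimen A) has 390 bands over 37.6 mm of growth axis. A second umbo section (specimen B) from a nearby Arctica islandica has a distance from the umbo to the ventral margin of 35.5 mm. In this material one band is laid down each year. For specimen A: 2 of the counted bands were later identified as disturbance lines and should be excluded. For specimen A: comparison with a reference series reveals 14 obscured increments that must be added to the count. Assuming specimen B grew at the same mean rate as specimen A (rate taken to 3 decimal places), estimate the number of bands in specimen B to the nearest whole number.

378 bands

Specimen A: after corrections the count is 390 − 2 + 14 = 402 bands.
A: Mean rate = 37.6 mm / 402 years ≈ 0.094 mm/yr.
B spans 35.5 / 0.094 = 377.66 years ≈ 378 bands.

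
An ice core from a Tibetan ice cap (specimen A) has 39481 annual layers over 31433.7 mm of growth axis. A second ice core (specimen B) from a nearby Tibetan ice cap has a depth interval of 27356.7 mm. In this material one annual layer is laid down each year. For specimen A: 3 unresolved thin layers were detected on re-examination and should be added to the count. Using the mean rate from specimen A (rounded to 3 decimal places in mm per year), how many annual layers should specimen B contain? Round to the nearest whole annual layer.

Specimen A: adjusted count: 39481 + 3 = 39484 annual layers.
A: Mean rate = 31433.7 mm / 39484 years ≈ 0.796 mm/year.
B spans 27356.7 / 0.796 = 34367.71 years ≈ 34368 annual layers.

34368 annual layers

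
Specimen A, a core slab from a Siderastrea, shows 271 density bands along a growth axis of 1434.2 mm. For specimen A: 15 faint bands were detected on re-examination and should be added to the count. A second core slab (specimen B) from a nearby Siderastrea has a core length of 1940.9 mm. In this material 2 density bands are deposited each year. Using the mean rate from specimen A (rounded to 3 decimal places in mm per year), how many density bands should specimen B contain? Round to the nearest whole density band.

Specimen A: adjusted count: 271 + 15 = 286 density bands.
Specimen A: 286 density bands at 2 per year is 286 / 2 = 143 years.
A: Mean rate = 1434.2 mm / 143 years ≈ 10.029 mm/year.
B spans 1940.9 / 10.029 = 193.53 years; at 2 density bands per year that is 193.53 × 2 ≈ 387 density bands.

387 density bands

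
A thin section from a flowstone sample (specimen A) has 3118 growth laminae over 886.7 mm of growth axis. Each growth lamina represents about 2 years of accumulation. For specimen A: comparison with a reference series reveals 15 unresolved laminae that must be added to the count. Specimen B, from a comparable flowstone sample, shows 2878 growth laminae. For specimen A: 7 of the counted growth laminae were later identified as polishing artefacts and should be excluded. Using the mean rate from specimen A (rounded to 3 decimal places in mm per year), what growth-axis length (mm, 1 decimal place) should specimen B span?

817.4 mm

Specimen A: true growth lamina count = 3118 − 7 + 15 = 3126.
Specimen A: at 2 years per growth lamina, 3126 × 2 = 6252 years.
A: Extension rate ≈ 886.7 / 6252 = 0.142 mm/yr.
Specimen B: multiplying by 2 years per growth lamina: 2878 × 2 = 5756 years. B's length ≈ 0.142 × 5756 = 817.4 mm.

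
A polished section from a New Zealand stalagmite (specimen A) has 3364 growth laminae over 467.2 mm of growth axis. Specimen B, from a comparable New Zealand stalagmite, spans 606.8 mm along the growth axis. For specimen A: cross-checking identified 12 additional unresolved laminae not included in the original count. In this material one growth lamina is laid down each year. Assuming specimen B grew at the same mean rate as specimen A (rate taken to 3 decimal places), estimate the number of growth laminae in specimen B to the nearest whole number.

4397 growth laminae

Specimen A: adjusted count: 3364 + 12 = 3376 growth laminae.
A: 467.2 mm over 3376 years gives 467.2 / 3376 ≈ 0.138 mm/yr.
For B, 606.8 / 0.138 = 4397.10 years ≈ 4397 growth laminae.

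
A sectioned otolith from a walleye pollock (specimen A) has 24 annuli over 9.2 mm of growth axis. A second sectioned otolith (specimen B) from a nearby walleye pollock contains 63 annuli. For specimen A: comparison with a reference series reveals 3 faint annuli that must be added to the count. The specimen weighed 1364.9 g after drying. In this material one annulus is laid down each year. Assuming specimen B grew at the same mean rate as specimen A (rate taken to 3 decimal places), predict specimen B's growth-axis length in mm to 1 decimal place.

Specimen A: after corrections the count is 24 + 3 = 27 annuli.
A: 9.2 mm over 27 years gives 9.2 / 27 ≈ 0.341 mm/year.
B's length ≈ 0.341 × 63 = 21.5 mm.

21.5 mm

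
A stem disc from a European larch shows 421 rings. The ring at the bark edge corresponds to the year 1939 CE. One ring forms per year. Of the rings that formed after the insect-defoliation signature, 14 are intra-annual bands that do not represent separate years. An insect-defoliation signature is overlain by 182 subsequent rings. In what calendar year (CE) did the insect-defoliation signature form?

1771 CE

182 rings post-date the insect-defoliation signature.
182 − 14 false = 168 true rings after the insect-defoliation signature.
The ring at the bark edge is 1939 CE, so the insect-defoliation signature dates to 1939 − 168 = 1771 CE.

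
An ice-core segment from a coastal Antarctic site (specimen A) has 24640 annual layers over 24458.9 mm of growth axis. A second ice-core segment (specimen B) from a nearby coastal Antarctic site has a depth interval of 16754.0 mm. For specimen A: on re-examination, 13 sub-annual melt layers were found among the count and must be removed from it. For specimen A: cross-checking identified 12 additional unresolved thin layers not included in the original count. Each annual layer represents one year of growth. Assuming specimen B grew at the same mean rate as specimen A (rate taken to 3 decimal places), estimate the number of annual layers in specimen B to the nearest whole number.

Specimen A: correcting the raw count gives 24640 − 13 + 12 = 24639 true annual layers.
A: Mean rate = 24458.9 mm / 24639 years ≈ 0.993 mm/year.
Specimen B: 16754.0 mm / 0.993 mm per year = 16872.10 years ≈ 16872 annual layers.

16872 annual layers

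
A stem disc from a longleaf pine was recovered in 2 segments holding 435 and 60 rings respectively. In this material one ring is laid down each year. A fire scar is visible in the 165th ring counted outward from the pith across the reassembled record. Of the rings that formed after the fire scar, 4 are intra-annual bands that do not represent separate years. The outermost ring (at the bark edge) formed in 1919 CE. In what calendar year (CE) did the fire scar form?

Total rings = 435 + 60 = 495.
495 − 165 = 330 rings lie beyond the fire scar toward the bark edge.
Excluding 4 false rings: 330 − 4 = 326.
Counting back 326 years from 1919 CE places the fire scar in 1919 − 326 = 1593 CE.

1593 CE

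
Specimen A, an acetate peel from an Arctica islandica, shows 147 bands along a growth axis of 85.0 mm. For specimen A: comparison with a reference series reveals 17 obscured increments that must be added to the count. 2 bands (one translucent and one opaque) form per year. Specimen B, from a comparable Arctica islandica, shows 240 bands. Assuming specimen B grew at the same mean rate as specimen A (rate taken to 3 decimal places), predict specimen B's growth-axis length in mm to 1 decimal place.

124.4 mm

Specimen A: after corrections the count is 147 + 17 = 164 bands.
Specimen A: with 2 bands per year, 164 / 2 = 82 years.
A: Extension rate ≈ 85.0 / 82 = 1.037 mm/yr.
Specimen B: dividing by 2 bands per year: 240 / 2 = 120 years. For B, 1.037 mm/year × 120 years = 124.4 mm.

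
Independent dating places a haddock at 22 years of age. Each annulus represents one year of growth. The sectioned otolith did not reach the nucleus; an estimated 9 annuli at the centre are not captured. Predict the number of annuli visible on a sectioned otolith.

At one annulus per year, 22 years correspond to 22 annuli.
Less the 9 uncaptured annuli: 22 − 9 = 13.

13 annuli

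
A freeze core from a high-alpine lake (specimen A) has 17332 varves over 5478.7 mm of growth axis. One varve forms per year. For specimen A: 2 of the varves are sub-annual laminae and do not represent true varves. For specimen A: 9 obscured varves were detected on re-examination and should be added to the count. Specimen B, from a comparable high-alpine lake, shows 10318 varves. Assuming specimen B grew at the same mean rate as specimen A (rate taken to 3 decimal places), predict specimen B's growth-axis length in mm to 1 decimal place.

3260.5 mm

Specimen A: adjusted count: 17332 − 2 + 9 = 17339 varves.
A: 5478.7 mm over 17339 years gives 5478.7 / 17339 ≈ 0.316 mm per year.
For B, 0.316 mm/year × 10318 years = 3260.5 mm.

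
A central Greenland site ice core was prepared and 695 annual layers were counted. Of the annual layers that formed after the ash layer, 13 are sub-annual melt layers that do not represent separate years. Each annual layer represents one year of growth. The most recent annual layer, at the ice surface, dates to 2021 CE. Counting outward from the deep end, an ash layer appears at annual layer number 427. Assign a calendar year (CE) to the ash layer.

1766 CE

695 − 427 = 268 annual layers lie beyond the ash layer toward the ice surface.
Removing the 13 false annual layers leaves 268 − 13 = 255 true annual layers beyond the ash layer.
Counting back 255 years from 2021 CE places the ash layer in 2021 − 255 = 1766 CE.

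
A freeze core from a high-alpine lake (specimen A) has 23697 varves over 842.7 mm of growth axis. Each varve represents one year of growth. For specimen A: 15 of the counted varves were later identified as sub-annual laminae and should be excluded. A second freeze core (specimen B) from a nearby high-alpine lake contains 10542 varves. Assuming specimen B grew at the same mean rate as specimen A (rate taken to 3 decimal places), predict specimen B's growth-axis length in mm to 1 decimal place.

379.5 mm

Specimen A: adjusted count: 23697 − 15 = 23682 varves.
A: Mean rate = 842.7 mm / 23682 years ≈ 0.036 mm/yr.
For B, 0.036 mm/year × 10542 years = 379.5 mm.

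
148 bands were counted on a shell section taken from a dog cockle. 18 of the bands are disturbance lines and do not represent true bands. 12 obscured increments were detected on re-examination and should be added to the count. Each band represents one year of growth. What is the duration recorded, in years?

142 yr

After corrections the count is 148 − 18 + 12 = 142 bands.
One band per year makes the duration 142 years.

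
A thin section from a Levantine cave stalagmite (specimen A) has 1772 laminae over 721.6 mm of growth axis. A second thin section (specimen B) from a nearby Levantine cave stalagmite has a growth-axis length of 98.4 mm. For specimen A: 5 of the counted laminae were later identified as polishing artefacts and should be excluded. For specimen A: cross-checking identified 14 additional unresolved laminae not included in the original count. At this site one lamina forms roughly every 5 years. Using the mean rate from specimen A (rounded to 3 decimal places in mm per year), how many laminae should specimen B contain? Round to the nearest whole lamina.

243 laminae

Specimen A: correcting the raw count gives 1772 − 5 + 14 = 1781 true laminae.
Specimen A: multiplying by 5 years per lamina: 1781 × 5 = 8905 years.
A: Extension rate ≈ 721.6 / 8905 = 0.081 mm per year.
B spans 98.4 / 0.081 = 1214.81 years; at 5 years per lamina that is 1214.81 / 5 ≈ 243 laminae.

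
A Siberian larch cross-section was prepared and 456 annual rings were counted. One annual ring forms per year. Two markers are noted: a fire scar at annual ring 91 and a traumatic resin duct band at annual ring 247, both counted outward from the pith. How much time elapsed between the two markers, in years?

The two markers are separated by 247 − 91 = 156 annual rings.
One annual ring per year makes the interval 156 years.

156 yr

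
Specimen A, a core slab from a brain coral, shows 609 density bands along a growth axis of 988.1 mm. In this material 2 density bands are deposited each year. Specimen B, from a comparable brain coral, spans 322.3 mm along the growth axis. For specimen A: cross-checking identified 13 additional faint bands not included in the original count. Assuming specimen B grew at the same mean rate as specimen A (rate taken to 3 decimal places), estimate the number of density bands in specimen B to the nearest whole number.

Specimen A: after corrections the count is 609 + 13 = 622 density bands.
Specimen A: dividing by 2 density bands per year: 622 / 2 = 311 years.
A: Mean rate = 988.1 mm / 311 years ≈ 3.177 mm/year.
For B, 322.3 / 3.177 = 101.45 years; at 2 density bands per year that is 101.45 × 2 ≈ 203 density bands.

203 density bands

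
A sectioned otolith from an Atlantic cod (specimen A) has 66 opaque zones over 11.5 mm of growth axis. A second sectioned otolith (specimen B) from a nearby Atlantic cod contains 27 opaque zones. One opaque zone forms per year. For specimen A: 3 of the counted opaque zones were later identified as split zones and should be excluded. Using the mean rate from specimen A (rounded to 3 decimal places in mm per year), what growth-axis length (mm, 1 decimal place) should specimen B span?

Specimen A: true opaque zone count = 66 − 3 = 63.
A: Mean rate = 11.5 mm / 63 years ≈ 0.183 mm/yr.
Length of B = 0.183 × 27 = 4.9 mm.

4.9 mm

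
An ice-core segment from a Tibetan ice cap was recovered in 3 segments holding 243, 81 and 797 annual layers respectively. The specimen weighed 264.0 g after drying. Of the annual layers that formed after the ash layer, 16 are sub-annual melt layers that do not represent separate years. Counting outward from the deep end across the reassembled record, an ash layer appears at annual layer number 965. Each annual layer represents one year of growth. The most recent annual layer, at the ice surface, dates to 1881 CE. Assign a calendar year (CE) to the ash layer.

Total annual layers = 243 + 81 + 797 = 1121.
The ash layer sits at annual layer 965 from the deep end, so 1121 − 965 = 156 annual layers formed after it.
156 − 16 false = 140 true annual layers after the ash layer.
1881 − 140 = 1741 CE.

1741 CE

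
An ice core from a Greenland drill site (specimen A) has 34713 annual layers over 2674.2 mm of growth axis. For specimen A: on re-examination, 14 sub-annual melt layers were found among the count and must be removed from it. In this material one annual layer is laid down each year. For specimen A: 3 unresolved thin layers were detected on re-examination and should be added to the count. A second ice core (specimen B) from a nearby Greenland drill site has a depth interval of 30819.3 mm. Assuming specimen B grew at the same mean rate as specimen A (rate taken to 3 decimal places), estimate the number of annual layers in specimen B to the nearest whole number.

400251 annual layers

Specimen A: adjusted count: 34713 − 14 + 3 = 34702 annual layers.
A: 2674.2 mm over 34702 years gives 2674.2 / 34702 ≈ 0.077 mm/year.
B spans 30819.3 / 0.077 = 400250.65 years ≈ 400251 annual layers.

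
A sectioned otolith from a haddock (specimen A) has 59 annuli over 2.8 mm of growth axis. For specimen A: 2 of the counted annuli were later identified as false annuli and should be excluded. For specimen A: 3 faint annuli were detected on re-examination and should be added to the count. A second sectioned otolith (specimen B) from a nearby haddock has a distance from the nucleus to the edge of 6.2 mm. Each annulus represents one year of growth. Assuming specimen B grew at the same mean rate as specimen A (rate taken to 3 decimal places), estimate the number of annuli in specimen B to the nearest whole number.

Specimen A: correcting the raw count gives 59 − 2 + 3 = 60 true annuli.
A: Extension rate ≈ 2.8 / 60 = 0.047 mm/yr.
For B, 6.2 / 0.047 = 131.91 years ≈ 132 annuli.

132 annuli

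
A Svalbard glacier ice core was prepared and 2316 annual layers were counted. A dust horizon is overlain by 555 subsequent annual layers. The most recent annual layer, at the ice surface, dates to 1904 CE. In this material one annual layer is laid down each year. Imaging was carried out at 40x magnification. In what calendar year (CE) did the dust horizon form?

1349 CE

555 annual layers formed after the dust horizon.
Counting back 555 years from 1904 CE places the dust horizon in 1904 − 555 = 1349 CE.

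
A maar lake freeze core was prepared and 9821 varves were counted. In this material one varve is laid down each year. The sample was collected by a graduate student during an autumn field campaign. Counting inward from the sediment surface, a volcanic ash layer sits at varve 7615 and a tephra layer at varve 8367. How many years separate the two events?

8367 − 7615 = 752 varves lie between the two events.
At one varve per year, 752 years elapsed between them.

752 years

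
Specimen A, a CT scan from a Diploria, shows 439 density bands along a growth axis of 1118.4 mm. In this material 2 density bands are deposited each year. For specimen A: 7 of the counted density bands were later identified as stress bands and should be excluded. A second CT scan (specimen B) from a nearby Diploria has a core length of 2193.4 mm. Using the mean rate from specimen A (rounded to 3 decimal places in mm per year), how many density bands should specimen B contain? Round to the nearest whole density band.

Specimen A: adjusted count: 439 − 7 = 432 density bands.
Specimen A: 432 density bands at 2 per year is 432 / 2 = 216 years.
A: 1118.4 mm over 216 years gives 1118.4 / 216 ≈ 5.178 mm/yr.
B spans 2193.4 / 5.178 = 423.60 years; at 2 density bands per year that is 423.60 × 2 ≈ 847 density bands.

847 density bands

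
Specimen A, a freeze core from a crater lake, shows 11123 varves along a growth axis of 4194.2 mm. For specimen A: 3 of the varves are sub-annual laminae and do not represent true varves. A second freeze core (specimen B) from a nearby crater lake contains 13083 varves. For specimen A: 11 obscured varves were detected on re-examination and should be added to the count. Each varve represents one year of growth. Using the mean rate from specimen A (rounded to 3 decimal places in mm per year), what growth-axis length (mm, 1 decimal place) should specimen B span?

Specimen A: after corrections the count is 11123 − 3 + 11 = 11131 varves.
A: 4194.2 mm over 11131 years gives 4194.2 / 11131 ≈ 0.377 mm/year.
B's length ≈ 0.377 × 13083 = 4932.3 mm.

4932.3 mm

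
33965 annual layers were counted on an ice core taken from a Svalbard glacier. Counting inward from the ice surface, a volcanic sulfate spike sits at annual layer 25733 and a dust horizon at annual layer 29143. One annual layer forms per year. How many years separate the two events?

3410 years

The two markers are separated by 29143 − 25733 = 3410 annual layers.
At one annual layer per year, 3410 years elapsed between them.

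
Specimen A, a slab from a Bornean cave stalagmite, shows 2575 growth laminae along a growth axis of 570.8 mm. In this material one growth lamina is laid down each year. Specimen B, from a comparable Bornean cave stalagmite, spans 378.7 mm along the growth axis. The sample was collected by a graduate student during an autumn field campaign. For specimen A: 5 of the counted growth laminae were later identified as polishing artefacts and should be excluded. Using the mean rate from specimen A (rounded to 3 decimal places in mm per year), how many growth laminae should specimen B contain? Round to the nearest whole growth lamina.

1706 growth laminae

Specimen A: adjusted count: 2575 − 5 = 2570 growth laminae.
A: 570.8 mm over 2570 years gives 570.8 / 2570 ≈ 0.222 mm/year.
Specimen B: 378.7 mm / 0.222 mm per year = 1705.86 years ≈ 1706 growth laminae.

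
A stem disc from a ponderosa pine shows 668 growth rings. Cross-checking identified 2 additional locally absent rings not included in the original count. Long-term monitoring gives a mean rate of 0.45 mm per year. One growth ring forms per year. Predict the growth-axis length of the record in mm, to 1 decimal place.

Correcting the raw count gives 668 + 2 = 670 true growth rings.
Predicted length = 0.45 mm/year × 670 years = 301.5 mm.

301.5 mm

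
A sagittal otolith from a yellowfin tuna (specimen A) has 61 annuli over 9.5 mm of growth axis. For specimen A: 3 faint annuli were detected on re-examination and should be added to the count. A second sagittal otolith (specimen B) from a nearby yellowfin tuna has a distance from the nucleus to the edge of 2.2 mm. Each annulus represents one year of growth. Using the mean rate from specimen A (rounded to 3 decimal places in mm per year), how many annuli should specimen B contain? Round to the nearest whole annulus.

15 annuli

Specimen A: true annulus count = 61 + 3 = 64.
A: 9.5 mm over 64 years gives 9.5 / 64 ≈ 0.148 mm/yr.
B spans 2.2 / 0.148 = 14.86 years ≈ 15 annuli.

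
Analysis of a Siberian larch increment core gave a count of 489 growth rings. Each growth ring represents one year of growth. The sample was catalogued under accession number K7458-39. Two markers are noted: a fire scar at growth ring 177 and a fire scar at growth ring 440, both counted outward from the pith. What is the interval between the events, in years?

The two markers are separated by 440 − 177 = 263 growth rings.
That is 263 years at one growth ring per year.

263 years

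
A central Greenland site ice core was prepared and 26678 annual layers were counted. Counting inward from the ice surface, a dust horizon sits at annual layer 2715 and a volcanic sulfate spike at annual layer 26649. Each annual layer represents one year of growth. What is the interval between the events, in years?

23934 yr

The two markers are separated by 26649 − 2715 = 23934 annual layers.
One annual layer per year makes the interval 23934 years.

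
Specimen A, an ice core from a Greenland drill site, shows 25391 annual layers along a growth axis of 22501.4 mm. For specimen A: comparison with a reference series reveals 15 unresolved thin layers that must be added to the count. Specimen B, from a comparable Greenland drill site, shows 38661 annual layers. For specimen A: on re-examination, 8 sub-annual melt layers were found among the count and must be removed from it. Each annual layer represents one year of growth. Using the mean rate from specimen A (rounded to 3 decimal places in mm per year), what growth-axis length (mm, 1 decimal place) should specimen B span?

34253.6 mm

Specimen A: correcting the raw count gives 25391 − 8 + 15 = 25398 true annual layers.
A: Mean rate = 22501.4 mm / 25398 years ≈ 0.886 mm/yr.
Length of B = 0.886 × 38661 = 34253.6 mm.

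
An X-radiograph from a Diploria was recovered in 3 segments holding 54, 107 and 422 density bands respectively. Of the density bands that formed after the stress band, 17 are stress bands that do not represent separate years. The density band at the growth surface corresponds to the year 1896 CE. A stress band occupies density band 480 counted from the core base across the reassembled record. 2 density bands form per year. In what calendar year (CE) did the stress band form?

Total density bands = 54 + 107 + 422 = 583.
The stress band sits at density band 480 from the core base, so 583 − 480 = 103 density bands formed after it.
103 − 17 false = 86 true density bands after the stress band.
86 density bands at 2 per year is 86 / 2 = 43 years.
1896 − 43 = 1853 CE.

1853 CE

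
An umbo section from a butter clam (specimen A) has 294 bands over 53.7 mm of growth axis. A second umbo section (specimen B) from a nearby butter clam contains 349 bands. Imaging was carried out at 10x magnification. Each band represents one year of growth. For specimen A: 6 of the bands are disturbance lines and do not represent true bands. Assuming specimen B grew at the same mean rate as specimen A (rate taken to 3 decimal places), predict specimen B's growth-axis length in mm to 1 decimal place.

64.9 mm

Specimen A: after corrections the count is 294 − 6 = 288 bands.
A: 53.7 mm over 288 years gives 53.7 / 288 ≈ 0.186 mm/year.
Length of B = 0.186 × 349 = 64.9 mm.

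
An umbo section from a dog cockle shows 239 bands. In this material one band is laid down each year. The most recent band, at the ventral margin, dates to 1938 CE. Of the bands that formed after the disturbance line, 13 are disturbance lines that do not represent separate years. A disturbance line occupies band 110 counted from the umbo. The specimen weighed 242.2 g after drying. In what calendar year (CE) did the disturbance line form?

1822 CE

239 − 110 = 129 bands lie beyond the disturbance line toward the ventral margin.
Removing the 13 false bands leaves 129 − 13 = 116 true bands beyond the disturbance line.
The band at the ventral margin is 1938 CE, so the disturbance line dates to 1938 − 116 = 1822 CE.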